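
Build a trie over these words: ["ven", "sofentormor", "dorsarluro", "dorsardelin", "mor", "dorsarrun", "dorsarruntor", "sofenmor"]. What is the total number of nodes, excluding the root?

41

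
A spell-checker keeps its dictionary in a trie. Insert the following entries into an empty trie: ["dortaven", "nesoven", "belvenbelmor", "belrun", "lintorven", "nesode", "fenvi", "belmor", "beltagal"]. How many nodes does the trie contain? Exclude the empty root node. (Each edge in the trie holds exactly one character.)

54

Trace insertions, counting only characters that open a new branch:
  "dortaven" → 8 new (d, o, r, t, a, v, e, n)
  "nesoven" → 7 new (n, e, s, o, v, e, n)
  "belvenbelmor" → 12 new (b, e, l, v, e, n, b, e, l, m, o, r)
  "belrun" → prefix "bel" already present; 3 new (r, u, n)
  "lintorven" → 9 new (l, i, n, t, o, r, v, e, n)
  "nesode" → prefix "neso" already present; 2 new (d, e)
  "fenvi" → 5 new (f, e, n, v, i)
  "belmor" → prefix "bel" already present; 3 new (m, o, r)
  "beltagal" → prefix "bel" already present; 5 new (t, a, g, a, l)
Total nodes = 8 + 7 + 12 + 3 + 9 + 2 + 5 + 3 + 5 = 54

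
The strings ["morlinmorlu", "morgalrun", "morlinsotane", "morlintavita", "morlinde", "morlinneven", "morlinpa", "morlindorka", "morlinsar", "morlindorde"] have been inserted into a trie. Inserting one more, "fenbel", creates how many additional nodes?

6

No existing word starts with "f", so every character of "fenbel" needs a new node.
6 − 0 = 6 new nodes.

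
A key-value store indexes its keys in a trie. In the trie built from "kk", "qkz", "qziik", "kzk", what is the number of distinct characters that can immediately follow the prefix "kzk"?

Follow the path "kzk" to its node, then look at its outgoing edges.
No stored string extends past "kzk".
That node has 0 child edges.

0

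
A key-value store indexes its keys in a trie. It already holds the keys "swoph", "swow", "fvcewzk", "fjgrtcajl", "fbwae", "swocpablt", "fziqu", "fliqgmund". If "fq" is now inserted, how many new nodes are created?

1

"f" is already a path in the trie; the remaining "q" must be added.
New nodes needed: |"fq"| − 1 = 2 − 1 = 1.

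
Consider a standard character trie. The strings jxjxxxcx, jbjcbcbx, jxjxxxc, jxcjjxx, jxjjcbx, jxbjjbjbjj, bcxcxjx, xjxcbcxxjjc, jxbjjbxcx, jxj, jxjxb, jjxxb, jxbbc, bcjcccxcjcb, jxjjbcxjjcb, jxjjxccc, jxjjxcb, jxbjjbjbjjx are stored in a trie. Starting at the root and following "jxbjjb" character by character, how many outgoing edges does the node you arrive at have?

2

Walk "jxbjjb" from the root, arriving at one node.
Distinct next characters after "jxbjjb": j, x.
That node has 2 child edges.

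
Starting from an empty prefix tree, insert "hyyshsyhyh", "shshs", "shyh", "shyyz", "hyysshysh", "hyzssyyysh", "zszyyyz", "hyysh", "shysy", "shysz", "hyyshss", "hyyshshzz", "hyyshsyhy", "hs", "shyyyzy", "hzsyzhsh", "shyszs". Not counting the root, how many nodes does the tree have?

58

For each word, the new-node count is its length minus the longest prefix already in the trie:
  "hyyshsyhyh" → 10 new (h, y, y, s, h, s, y, h, y, h)
  "shshs" → 5 new (s, h, s, h, s)
  "shyh" → prefix "sh" already present; 2 new (y, h)
  "shyyz" → prefix "shy" already present; 2 new (y, z)
  "hyysshysh" → prefix "hyys" already present; 5 new (s, h, y, s, h)
  "hyzssyyysh" → prefix "hy" already present; 8 new (z, s, s, y, y, y, s, h)
  "zszyyyz" → 7 new (z, s, z, y, y, y, z)
  "hyysh" → prefix "hyysh" already present; 0 new (none)
  "shysy" → prefix "shy" already present; 2 new (s, y)
  "shysz" → prefix "shys" already present; 1 new (z)
  "hyyshss" → prefix "hyyshs" already present; 1 new (s)
  "hyyshshzz" → prefix "hyyshs" already present; 3 new (h, z, z)
  "hyyshsyhy" → prefix "hyyshsyhy" already present; 0 new (none)
  "hs" → prefix "h" already present; 1 new (s)
  "shyyyzy" → prefix "shyy" already present; 3 new (y, z, y)
  "hzsyzhsh" → prefix "h" already present; 7 new (z, s, y, z, h, s, h)
  "shyszs" → prefix "shysz" already present; 1 new (s)
Total nodes = 10 + 5 + 2 + 2 + 5 + 8 + 7 + 0 + 2 + 1 + 1 + 3 + 0 + 1 + 3 + 7 + 1 = 58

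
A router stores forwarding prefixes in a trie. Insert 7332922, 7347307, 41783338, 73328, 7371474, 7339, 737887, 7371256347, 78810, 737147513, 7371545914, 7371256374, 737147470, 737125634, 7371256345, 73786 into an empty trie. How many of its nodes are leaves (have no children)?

14

Leaves are exactly the stored words that no other stored word extends.
Those words: "41783338", "73328", "7332922", "7339", "7347307", "7371256345", "7371256347", "7371256374", "737147470", "737147513", "7371545914", "73786", "737887", "78810"
Leaf count: 14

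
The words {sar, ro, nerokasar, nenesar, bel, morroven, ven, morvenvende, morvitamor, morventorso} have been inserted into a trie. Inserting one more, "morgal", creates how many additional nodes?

3

"mor" is already a path in the trie; the remaining "gal" must be added.
New nodes needed: |"morgal"| − 3 = 6 − 3 = 3.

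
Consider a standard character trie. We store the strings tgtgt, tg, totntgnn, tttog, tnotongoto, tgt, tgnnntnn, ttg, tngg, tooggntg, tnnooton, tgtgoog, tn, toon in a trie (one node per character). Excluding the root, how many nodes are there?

Trace insertions, counting only characters that open a new branch:
  "tgtgt" → 5 new (t, g, t, g, t)
  "tg" → prefix "tg" already present; 0 new (none)
  "totntgnn" → prefix "t" already present; 7 new (o, t, n, t, g, n, n)
  "tttog" → prefix "t" already present; 4 new (t, t, o, g)
  "tnotongoto" → prefix "t" already present; 9 new (n, o, t, o, n, g, o, t, o)
  "tgt" → prefix "tgt" already present; 0 new (none)
  "tgnnntnn" → prefix "tg" already present; 6 new (n, n, n, t, n, n)
  "ttg" → prefix "tt" already present; 1 new (g)
  "tngg" → prefix "tn" already present; 2 new (g, g)
  "tooggntg" → prefix "to" already present; 6 new (o, g, g, n, t, g)
  "tnnooton" → prefix "tn" already present; 6 new (n, o, o, t, o, n)
  "tgtgoog" → prefix "tgtg" already present; 3 new (o, o, g)
  "tn" → prefix "tn" already present; 0 new (none)
  "toon" → prefix "too" already present; 1 new (n)
Total nodes = 5 + 0 + 7 + 4 + 9 + 0 + 6 + 1 + 2 + 6 + 6 + 3 + 0 + 1 = 50

50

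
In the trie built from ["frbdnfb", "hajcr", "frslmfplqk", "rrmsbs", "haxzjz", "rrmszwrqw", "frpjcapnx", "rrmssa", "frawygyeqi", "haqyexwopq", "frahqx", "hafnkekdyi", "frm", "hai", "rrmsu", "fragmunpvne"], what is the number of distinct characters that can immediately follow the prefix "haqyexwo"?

The children of the "haqyexwo" node are the distinct next characters among strings starting with "haqyexwo".
Characters that immediately follow "haqyexwo" among the stored strings: {p}.
That node has 1 child edge.

1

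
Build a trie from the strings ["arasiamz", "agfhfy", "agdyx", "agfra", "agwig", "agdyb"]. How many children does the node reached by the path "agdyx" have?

0

The children of the "agdyx" node are the distinct next characters among strings starting with "agdyx".
No stored string extends past "agdyx".
That node has 0 child edges.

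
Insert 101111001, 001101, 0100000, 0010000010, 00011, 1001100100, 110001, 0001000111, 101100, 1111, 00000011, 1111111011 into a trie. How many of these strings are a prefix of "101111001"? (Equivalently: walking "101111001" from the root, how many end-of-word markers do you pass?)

1

Check each prefix of "101111001" against the stored set — each match is an end-marker on the path.
Prefixes of the query that are stored words: "101111001"
Count: 1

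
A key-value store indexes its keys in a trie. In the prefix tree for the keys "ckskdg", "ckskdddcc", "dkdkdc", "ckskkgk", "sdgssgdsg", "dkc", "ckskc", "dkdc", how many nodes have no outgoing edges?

A leaf is a node with no children — equivalently, the end of a word that is not a proper prefix of any other stored word.
Those words: "ckskc", "ckskdddcc", "ckskdg", "ckskkgk", "dkc", "dkdc", "dkdkdc", "sdgssgdsg"
Leaf count: 8

8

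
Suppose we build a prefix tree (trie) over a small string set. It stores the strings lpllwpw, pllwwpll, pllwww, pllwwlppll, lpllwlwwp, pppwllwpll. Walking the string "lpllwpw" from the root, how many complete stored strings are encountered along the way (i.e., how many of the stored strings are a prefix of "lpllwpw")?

Check each prefix of "lpllwpw" against the stored set — each match is an end-marker on the path.
Prefixes of the query that are stored words: "lpllwpw"
Count: 1

1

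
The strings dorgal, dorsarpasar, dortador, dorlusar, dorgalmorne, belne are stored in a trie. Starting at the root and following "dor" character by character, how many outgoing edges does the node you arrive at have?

Follow the path "dor" to its node, then look at its outgoing edges.
Distinct next characters after "dor": g, l, s, t.
That node has 4 child edges.

4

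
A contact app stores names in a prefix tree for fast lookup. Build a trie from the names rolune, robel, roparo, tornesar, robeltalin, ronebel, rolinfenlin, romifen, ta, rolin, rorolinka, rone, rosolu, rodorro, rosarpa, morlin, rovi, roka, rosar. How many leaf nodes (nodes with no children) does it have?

A leaf is a node with no children — equivalently, the end of a word that is not a proper prefix of any other stored word.
Those words: "morlin", "robeltalin", "rodorro", "roka", "rolinfenlin", "rolune", "romifen", "ronebel", "roparo", "rorolinka", "rosarpa", "rosolu", "rovi", "ta", "tornesar"
Leaf count: 15

15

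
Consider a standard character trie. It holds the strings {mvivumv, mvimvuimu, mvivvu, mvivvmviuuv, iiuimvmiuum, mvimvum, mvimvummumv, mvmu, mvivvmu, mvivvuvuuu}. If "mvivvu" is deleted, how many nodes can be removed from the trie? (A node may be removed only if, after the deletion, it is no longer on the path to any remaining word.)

0

Walk "mvivvu" from the leaf back toward the root, removing each node that no remaining word uses.
Every node on "mvivvu" is still needed (e.g. by "mvivvuvuuu"), so nothing is freed.
Nodes removed: 0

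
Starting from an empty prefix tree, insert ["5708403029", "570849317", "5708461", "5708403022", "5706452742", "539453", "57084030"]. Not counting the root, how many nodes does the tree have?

Count nodes per top-level branch (shared prefixes stored once):
  '5'-branch (539453, 5706452742, 57084030, 5708403022, 5708403029, 5708461, 570849317): 29 nodes
Sum: 29

29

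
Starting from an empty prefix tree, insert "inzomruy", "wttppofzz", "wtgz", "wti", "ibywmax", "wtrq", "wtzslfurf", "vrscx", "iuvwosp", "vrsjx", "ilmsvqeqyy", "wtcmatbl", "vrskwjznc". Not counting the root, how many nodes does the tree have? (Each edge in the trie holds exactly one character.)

For each word, the new-node count is its length minus the longest prefix already in the trie:
  "inzomruy" → 8 new (i, n, z, o, m, r, u, y)
  "wttppofzz" → 9 new (w, t, t, p, p, o, f, z, z)
  "wtgz" → prefix "wt" already present; 2 new (g, z)
  "wti" → prefix "wt" already present; 1 new (i)
  "ibywmax" → prefix "i" already present; 6 new (b, y, w, m, a, x)
  "wtrq" → prefix "wt" already present; 2 new (r, q)
  "wtzslfurf" → prefix "wt" already present; 7 new (z, s, l, f, u, r, f)
  "vrscx" → 5 new (v, r, s, c, x)
  "iuvwosp" → prefix "i" already present; 6 new (u, v, w, o, s, p)
  "vrsjx" → prefix "vrs" already present; 2 new (j, x)
  "ilmsvqeqyy" → prefix "i" already present; 9 new (l, m, s, v, q, e, q, y, y)
  "wtcmatbl" → prefix "wt" already present; 6 new (c, m, a, t, b, l)
  "vrskwjznc" → prefix "vrs" already present; 6 new (k, w, j, z, n, c)
Total nodes = 8 + 9 + 2 + 1 + 6 + 2 + 7 + 5 + 6 + 2 + 9 + 6 + 6 = 69

69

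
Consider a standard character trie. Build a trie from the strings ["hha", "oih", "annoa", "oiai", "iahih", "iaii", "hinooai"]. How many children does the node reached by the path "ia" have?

2

Follow the path "ia" to its node, then look at its outgoing edges.
Distinct next characters after "ia": h, i.
That node has 2 child edges.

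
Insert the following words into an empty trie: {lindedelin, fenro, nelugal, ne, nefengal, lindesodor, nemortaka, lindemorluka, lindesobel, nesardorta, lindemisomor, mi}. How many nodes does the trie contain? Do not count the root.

Trace insertions, counting only characters that open a new branch:
  "lindedelin" → 10 new (l, i, n, d, e, d, e, l, i, n)
  "fenro" → 5 new (f, e, n, r, o)
  "nelugal" → 7 new (n, e, l, u, g, a, l)
  "ne" → prefix "ne" already present; 0 new (none)
  "nefengal" → prefix "ne" already present; 6 new (f, e, n, g, a, l)
  "lindesodor" → prefix "linde" already present; 5 new (s, o, d, o, r)
  "nemortaka" → prefix "ne" already present; 7 new (m, o, r, t, a, k, a)
  "lindemorluka" → prefix "linde" already present; 7 new (m, o, r, l, u, k, a)
  "lindesobel" → prefix "lindeso" already present; 3 new (b, e, l)
  "nesardorta" → prefix "ne" already present; 8 new (s, a, r, d, o, r, t, a)
  "lindemisomor" → prefix "lindem" already present; 6 new (i, s, o, m, o, r)
  "mi" → 2 new (m, i)
Total nodes = 10 + 5 + 7 + 0 + 6 + 5 + 7 + 7 + 3 + 8 + 6 + 2 = 66

66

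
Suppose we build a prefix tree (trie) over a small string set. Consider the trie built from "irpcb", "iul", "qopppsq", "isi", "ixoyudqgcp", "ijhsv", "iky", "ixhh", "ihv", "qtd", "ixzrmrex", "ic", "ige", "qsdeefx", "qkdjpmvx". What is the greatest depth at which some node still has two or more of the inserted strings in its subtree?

2

The deepest shared node is where two words last agree before diverging.
"ixhh" and "ixoyudqgcp" agree on "ix" (2 characters) before diverging; nothing deeper is shared.
Longest shared-prefix length: 2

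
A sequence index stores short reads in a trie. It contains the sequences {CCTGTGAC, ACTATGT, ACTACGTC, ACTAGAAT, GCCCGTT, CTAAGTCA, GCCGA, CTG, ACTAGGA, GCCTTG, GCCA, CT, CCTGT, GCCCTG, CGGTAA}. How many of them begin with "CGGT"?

Filter for entries beginning with "CGGT":
Matches: "CGGTAA"
Count: 1

1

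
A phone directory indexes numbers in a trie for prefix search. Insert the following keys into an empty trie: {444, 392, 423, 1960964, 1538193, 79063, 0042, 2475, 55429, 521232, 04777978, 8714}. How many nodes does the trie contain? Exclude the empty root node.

Trace insertions, counting only characters that open a new branch:
  "444" → 3 new (4, 4, 4)
  "392" → 3 new (3, 9, 2)
  "423" → prefix "4" already present; 2 new (2, 3)
  "1960964" → 7 new (1, 9, 6, 0, 9, 6, 4)
  "1538193" → prefix "1" already present; 6 new (5, 3, 8, 1, 9, 3)
  "79063" → 5 new (7, 9, 0, 6, 3)
  "0042" → 4 new (0, 0, 4, 2)
  "2475" → 4 new (2, 4, 7, 5)
  "55429" → 5 new (5, 5, 4, 2, 9)
  "521232" → prefix "5" already present; 5 new (2, 1, 2, 3, 2)
  "04777978" → prefix "0" already present; 7 new (4, 7, 7, 7, 9, 7, 8)
  "8714" → 4 new (8, 7, 1, 4)
Total nodes = 3 + 3 + 2 + 7 + 6 + 5 + 4 + 4 + 5 + 5 + 7 + 4 = 55

55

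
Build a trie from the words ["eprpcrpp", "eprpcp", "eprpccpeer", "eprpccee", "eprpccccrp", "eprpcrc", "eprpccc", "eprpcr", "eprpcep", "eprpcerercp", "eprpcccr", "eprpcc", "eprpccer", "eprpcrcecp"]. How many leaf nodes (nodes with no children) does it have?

10

Leaves are exactly the stored words that no other stored word extends.
Those words: "eprpccccrp", "eprpcccr", "eprpccee", "eprpccer", "eprpccpeer", "eprpcep", "eprpcerercp", "eprpcp", "eprpcrcecp", "eprpcrpp"
Leaf count: 10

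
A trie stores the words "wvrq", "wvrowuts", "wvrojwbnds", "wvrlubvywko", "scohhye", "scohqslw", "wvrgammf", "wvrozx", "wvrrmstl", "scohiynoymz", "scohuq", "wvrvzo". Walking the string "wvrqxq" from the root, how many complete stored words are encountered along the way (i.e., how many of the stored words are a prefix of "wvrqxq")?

1

Check each prefix of "wvrqxq" against the stored set — each match is an end-marker on the path.
Prefixes of the query that are stored words: "wvrq"
Count: 1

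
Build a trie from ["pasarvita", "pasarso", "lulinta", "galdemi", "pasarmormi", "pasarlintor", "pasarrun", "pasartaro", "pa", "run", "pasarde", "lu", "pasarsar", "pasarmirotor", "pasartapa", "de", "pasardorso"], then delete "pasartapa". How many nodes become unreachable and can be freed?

2

A node on "pasartapa"'s path can go only if nothing else ends at it or branches off below it.
The suffix "pa" (2 nodes) is used only by "pasartapa"; the node for "pasarta" still has the child "r", so pruning stops there.
Nodes removed: 2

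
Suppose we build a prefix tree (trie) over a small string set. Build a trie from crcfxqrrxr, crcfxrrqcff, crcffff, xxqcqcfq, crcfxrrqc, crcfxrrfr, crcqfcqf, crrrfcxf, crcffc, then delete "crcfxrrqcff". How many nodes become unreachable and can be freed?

After clearing the end-marker at "crcfxrrqcff", prune upward until reaching a node still needed by another word.
The suffix "ff" (2 nodes) is used only by "crcfxrrqcff"; "crcfxrrqc" is itself a stored word, so pruning stops there.
Nodes removed: 2

2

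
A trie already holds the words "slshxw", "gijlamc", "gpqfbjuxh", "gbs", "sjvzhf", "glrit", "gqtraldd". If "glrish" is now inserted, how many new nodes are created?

"glri" is already a path in the trie; the remaining "sh" must be added.
New nodes needed: |"glrish"| − 4 = 6 − 4 = 2.

2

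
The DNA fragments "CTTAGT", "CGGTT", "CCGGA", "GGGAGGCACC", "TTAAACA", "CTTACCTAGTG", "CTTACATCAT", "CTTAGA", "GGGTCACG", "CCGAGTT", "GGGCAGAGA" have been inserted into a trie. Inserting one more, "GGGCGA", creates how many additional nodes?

2

"GGGC" is already a path in the trie; the remaining "GA" must be added.
New nodes needed: |"GGGCGA"| − 4 = 6 − 4 = 2.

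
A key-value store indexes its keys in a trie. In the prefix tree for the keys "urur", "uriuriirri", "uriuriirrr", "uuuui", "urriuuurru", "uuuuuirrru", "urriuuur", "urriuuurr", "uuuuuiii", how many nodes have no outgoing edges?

A leaf is a node with no children — equivalently, the end of a word that is not a proper prefix of any other stored word.
Those words: "uriuriirri", "uriuriirrr", "urriuuurru", "urur", "uuuui", "uuuuuiii", "uuuuuirrru"
Leaf count: 7

7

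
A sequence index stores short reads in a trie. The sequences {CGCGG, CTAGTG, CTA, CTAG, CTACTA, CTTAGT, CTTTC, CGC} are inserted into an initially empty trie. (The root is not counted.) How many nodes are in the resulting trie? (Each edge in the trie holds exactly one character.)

For each word, the new-node count is its length minus the longest prefix already in the trie:
  "CGCGG" → 5 new (C, G, C, G, G)
  "CTAGTG" → prefix "C" already present; 5 new (T, A, G, T, G)
  "CTA" → prefix "CTA" already present; 0 new (none)
  "CTAG" → prefix "CTAG" already present; 0 new (none)
  "CTACTA" → prefix "CTA" already present; 3 new (C, T, A)
  "CTTAGT" → prefix "CT" already present; 4 new (T, A, G, T)
  "CTTTC" → prefix "CTT" already present; 2 new (T, C)
  "CGC" → prefix "CGC" already present; 0 new (none)
Total nodes = 5 + 5 + 0 + 0 + 3 + 4 + 2 + 0 = 19

19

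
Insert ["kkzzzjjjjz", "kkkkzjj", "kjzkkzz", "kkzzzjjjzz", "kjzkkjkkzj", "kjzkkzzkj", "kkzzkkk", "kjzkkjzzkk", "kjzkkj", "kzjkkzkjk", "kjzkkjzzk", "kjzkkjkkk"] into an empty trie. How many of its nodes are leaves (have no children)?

Leaves are exactly the stored words that no other stored word extends.
Those words: "kjzkkjkkk", "kjzkkjkkzj", "kjzkkjzzkk", "kjzkkzzkj", "kkkkzjj", "kkzzkkk", "kkzzzjjjjz", "kkzzzjjjzz", "kzjkkzkjk"
Leaf count: 9

9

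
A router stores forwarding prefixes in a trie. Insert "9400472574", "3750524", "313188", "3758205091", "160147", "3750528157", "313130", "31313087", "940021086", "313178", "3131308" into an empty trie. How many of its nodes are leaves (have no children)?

9

Leaves are exactly the stored words that no other stored word extends.
Those words: "160147", "31313087", "313178", "313188", "3750524", "3750528157", "3758205091", "940021086", "9400472574"
Leaf count: 9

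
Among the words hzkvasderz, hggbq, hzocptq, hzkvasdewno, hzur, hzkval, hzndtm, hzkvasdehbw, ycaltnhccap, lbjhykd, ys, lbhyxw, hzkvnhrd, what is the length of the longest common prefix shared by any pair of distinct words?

Look for the deepest trie node that still has at least two words in its subtree.
"hzkvasdehbw" and "hzkvasderz" agree on "hzkvasde" (8 characters) before diverging; nothing deeper is shared.
Longest shared-prefix length: 8

8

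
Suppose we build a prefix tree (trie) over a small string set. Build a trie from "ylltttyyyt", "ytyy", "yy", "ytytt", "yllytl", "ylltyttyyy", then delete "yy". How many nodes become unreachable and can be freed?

1

Walk "yy" from the leaf back toward the root, removing each node that no remaining word uses.
The suffix "y" (1 node) is used only by "yy"; the node for "y" still has the child "l", so pruning stops there.
Nodes removed: 1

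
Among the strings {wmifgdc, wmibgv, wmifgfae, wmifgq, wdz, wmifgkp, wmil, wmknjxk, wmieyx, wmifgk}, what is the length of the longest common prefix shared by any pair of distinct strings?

6

Equivalently: take the maximum, over all pairs, of their longest common prefix length.
"wmifgk" and "wmifgkp" agree on "wmifgk" (6 characters) before diverging; nothing deeper is shared.
Longest shared-prefix length: 6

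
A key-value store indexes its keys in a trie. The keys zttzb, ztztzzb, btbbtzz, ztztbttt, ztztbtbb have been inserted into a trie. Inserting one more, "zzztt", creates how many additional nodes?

4

Walking "zzztt" from the root, the first 1 characters ("z") follow existing edges; "z" is the first miss.
So 5 − 1 = 4 new nodes.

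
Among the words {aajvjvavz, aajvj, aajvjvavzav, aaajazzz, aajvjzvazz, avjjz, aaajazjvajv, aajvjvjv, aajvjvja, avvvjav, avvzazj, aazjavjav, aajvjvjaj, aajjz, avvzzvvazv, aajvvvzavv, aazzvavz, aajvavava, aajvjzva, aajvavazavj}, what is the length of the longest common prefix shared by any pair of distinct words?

The deepest shared node is where two words last agree before diverging.
"aajvjvavz" and "aajvjvavzav" agree on "aajvjvavz" (9 characters) before diverging; nothing deeper is shared.
Longest shared-prefix length: 9

9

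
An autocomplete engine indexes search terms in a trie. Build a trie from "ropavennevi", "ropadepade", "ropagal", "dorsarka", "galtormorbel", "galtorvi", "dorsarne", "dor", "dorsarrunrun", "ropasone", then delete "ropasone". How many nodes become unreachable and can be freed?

4

Walk "ropasone" from the leaf back toward the root, removing each node that no remaining word uses.
The suffix "sone" (4 nodes) is used only by "ropasone"; the node for "ropa" still has the child "v", so pruning stops there.
Nodes removed: 4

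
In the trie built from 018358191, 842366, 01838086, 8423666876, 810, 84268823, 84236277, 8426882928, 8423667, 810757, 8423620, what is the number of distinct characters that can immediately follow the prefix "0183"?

2

Walk "0183" from the root, arriving at one node.
Characters that immediately follow "0183" among the stored strings: {5, 8}.
That node has 2 child edges.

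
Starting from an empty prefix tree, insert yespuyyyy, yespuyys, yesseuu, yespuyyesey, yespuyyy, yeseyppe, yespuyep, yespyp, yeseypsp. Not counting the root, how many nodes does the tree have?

29

Count nodes per top-level branch (shared prefixes stored once):
  'y'-branch (yeseyppe, yeseypsp, yespuyep, yespuyyesey, yespuyys, yespuyyy, yespuyyyy, yespyp, yesseuu): 29 nodes
Sum: 29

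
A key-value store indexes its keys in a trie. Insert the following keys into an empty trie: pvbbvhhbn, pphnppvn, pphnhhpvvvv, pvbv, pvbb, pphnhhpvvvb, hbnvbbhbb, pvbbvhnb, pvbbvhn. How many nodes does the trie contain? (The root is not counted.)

Trie structure (* marks end of a word):
(root)
├─ h
│  └─ b
│     └─ n
│        └─ v
│           └─ b
│              └─ b
│                 └─ h
│                    └─ b
│                       └─ b *
└─ p
   ├─ p
   │  └─ h
   │     └─ n
   │        ├─ h
   │        │  └─ h
   │        │     └─ p
   │        │        └─ v
   │        │           └─ v
   │        │              └─ v
   │        │                 ├─ b *
   │        │                 └─ v *
   │        └─ p
   │           └─ p
   │              └─ v
   │                 └─ n *
   └─ v
      └─ b
         ├─ b *
         │  └─ v
         │     └─ h
         │        ├─ h
         │        │  └─ b
         │        │     └─ n *
         │        └─ n *
         │           └─ b *
         └─ v *
Counting every labelled node above: 36.

36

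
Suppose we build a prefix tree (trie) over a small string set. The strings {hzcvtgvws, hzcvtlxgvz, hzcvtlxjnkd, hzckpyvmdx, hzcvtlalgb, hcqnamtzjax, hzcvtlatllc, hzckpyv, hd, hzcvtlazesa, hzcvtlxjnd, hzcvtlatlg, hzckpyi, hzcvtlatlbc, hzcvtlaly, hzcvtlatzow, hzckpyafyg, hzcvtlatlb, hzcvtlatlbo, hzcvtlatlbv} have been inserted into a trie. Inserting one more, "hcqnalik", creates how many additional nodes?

3

Walking "hcqnalik" from the root, the first 5 characters ("hcqna") follow existing edges; "l" is the first miss.
Each of the 3 remaining characters creates one node.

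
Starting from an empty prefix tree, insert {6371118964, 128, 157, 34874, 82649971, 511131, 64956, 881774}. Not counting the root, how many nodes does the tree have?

43

Count nodes per top-level branch (shared prefixes stored once):
  '1'-branch (128, 157): 5 nodes
  '3'-branch (34874): 5 nodes
  '5'-branch (511131): 6 nodes
  '6'-branch (6371118964, 64956): 14 nodes
  '8'-branch (82649971, 881774): 13 nodes
Sum: 43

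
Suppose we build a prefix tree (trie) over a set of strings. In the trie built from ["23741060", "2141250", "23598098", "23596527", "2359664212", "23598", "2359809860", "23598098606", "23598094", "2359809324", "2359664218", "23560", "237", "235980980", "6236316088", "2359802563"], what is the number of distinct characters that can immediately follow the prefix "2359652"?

Follow the path "2359652" to its node, then look at its outgoing edges.
Distinct next characters after "2359652": 7.
That node has 1 child edge.

1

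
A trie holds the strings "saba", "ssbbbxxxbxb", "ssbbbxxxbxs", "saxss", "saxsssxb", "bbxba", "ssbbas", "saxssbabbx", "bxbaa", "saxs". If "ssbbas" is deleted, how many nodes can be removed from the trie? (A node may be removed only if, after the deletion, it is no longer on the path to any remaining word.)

2

A node on "ssbbas"'s path can go only if nothing else ends at it or branches off below it.
The suffix "as" (2 nodes) is used only by "ssbbas"; the node for "ssbb" still has the child "b", so pruning stops there.
Nodes removed: 2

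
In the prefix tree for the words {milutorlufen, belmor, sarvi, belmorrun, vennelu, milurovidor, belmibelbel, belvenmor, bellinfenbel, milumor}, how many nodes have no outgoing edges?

A leaf is a node with no children — equivalently, the end of a word that is not a proper prefix of any other stored word.
Those words: "bellinfenbel", "belmibelbel", "belmorrun", "belvenmor", "milumor", "milurovidor", "milutorlufen", "sarvi", "vennelu"
Leaf count: 9

9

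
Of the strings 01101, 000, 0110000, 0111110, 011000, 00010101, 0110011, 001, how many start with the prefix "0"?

Walk to "0"; the words in its subtree are exactly those with that prefix.
Matches: "000", "00010101", "001", "011000", "0110000", "0110011", "01101", "0111110"
Count: 8

8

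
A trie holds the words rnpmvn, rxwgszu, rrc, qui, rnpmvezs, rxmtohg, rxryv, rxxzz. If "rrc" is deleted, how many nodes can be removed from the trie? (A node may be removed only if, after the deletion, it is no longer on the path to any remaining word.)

Walk "rrc" from the leaf back toward the root, removing each node that no remaining word uses.
The suffix "rc" (2 nodes) is used only by "rrc"; the node for "r" still has the child "n", so pruning stops there.
Nodes removed: 2

2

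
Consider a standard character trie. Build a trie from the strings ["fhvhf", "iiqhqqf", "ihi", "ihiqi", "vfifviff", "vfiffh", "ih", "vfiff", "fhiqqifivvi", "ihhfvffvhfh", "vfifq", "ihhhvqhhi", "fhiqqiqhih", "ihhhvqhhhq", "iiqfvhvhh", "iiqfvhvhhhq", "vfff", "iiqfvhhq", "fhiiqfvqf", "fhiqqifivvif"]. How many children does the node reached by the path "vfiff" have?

1

Walk "vfiff" from the root, arriving at one node.
Characters that immediately follow "vfiff" among the stored strings: {h}.
That node has 1 child edge.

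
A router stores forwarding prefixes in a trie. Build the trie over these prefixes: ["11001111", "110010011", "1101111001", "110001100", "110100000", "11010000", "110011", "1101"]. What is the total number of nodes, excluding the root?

29

Count nodes per top-level branch (shared prefixes stored once):
  '1'-branch (110001100, 110010011, 110011, 11001111, 1101, 11010000, 110100000, 1101111001): 29 nodes
Sum: 29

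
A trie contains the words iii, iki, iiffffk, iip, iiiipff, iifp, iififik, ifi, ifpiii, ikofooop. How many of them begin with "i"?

Traverse to the node for "i", then collect every word in that subtree.
Matches: "ifi", "ifpiii", "iiffffk", "iififik", "iifp", "iii", "iiiipff", "iip", "iki", "ikofooop"
Count: 10

10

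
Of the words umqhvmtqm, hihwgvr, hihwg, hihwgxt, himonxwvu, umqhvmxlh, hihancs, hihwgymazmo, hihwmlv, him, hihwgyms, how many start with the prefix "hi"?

9

Filter for entries beginning with "hi":
Words under "hi": hihancs, hihwg, hihwgvr, hihwgxt, hihwgymazmo, hihwgyms, hihwmlv, him, himonxwvu
Count: 9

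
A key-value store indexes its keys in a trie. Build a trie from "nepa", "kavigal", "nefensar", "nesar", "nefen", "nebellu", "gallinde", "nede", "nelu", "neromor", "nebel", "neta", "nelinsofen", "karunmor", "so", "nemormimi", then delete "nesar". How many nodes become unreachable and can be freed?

3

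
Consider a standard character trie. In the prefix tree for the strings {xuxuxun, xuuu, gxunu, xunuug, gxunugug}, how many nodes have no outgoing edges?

A leaf is a node with no children — equivalently, the end of a word that is not a proper prefix of any other stored word.
Those words: "gxunugug", "xunuug", "xuuu", "xuxuxun"
Leaf count: 4

4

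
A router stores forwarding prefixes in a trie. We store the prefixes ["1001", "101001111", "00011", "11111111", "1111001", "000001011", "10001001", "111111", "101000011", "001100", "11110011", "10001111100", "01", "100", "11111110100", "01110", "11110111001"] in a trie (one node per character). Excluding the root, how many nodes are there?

Trace insertions, counting only characters that open a new branch:
  "1001" → 4 new (1, 0, 0, 1)
  "101001111" → prefix "10" already present; 7 new (1, 0, 0, 1, 1, 1, 1)
  "00011" → 5 new (0, 0, 0, 1, 1)
  "11111111" → prefix "1" already present; 7 new (1, 1, 1, 1, 1, 1, 1)
  "1111001" → prefix "1111" already present; 3 new (0, 0, 1)
  "000001011" → prefix "000" already present; 6 new (0, 0, 1, 0, 1, 1)
  "10001001" → prefix "100" already present; 5 new (0, 1, 0, 0, 1)
  "111111" → prefix "111111" already present; 0 new (none)
  "101000011" → prefix "10100" already present; 4 new (0, 0, 1, 1)
  "001100" → prefix "00" already present; 4 new (1, 1, 0, 0)
  "11110011" → prefix "1111001" already present; 1 new (1)
  "10001111100" → prefix "10001" already present; 6 new (1, 1, 1, 1, 0, 0)
  "01" → prefix "0" already present; 1 new (1)
  "100" → prefix "100" already present; 0 new (none)
  "11111110100" → prefix "1111111" already present; 4 new (0, 1, 0, 0)
  "01110" → prefix "01" already present; 3 new (1, 1, 0)
  "11110111001" → prefix "11110" already present; 6 new (1, 1, 1, 0, 0, 1)
Total nodes = 4 + 7 + 5 + 7 + 3 + 6 + 5 + 0 + 4 + 4 + 1 + 6 + 1 + 0 + 4 + 3 + 6 = 66

66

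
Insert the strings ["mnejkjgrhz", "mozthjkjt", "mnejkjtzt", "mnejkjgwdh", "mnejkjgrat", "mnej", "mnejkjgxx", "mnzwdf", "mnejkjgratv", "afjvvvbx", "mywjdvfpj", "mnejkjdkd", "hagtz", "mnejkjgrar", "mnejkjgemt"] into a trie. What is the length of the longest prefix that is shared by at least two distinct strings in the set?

Look for the deepest trie node that still has at least two words in its subtree.
e.g. "mnejkjgrat" and "mnejkjgratv" share the prefix "mnejkjgrat" of length 10; no pair shares a longer one.
Longest shared-prefix length: 10

10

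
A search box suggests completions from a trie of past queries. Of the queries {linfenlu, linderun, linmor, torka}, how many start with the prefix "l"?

Walk to "l"; the words in its subtree are exactly those with that prefix.
Words under "l": linderun, linfenlu, linmor
Count: 3

3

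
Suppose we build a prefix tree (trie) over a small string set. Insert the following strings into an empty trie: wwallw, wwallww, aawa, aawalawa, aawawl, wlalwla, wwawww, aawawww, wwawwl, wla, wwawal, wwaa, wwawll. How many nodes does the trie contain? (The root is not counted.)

Insert word by word; a character creates a node only if that edge doesn't already exist:
  "wwallw" → 6 new (w, w, a, l, l, w)
  "wwallww" → prefix "wwallw" already present; 1 new (w)
  "aawa" → 4 new (a, a, w, a)
  "aawalawa" → prefix "aawa" already present; 4 new (l, a, w, a)
  "aawawl" → prefix "aawa" already present; 2 new (w, l)
  "wlalwla" → prefix "w" already present; 6 new (l, a, l, w, l, a)
  "wwawww" → prefix "wwa" already present; 3 new (w, w, w)
  "aawawww" → prefix "aawaw" already present; 2 new (w, w)
  "wwawwl" → prefix "wwaww" already present; 1 new (l)
  "wla" → prefix "wla" already present; 0 new (none)
  "wwawal" → prefix "wwaw" already present; 2 new (a, l)
  "wwaa" → prefix "wwa" already present; 1 new (a)
  "wwawll" → prefix "wwaw" already present; 2 new (l, l)
Total nodes = 6 + 1 + 4 + 4 + 2 + 6 + 3 + 2 + 1 + 0 + 2 + 1 + 2 = 34

34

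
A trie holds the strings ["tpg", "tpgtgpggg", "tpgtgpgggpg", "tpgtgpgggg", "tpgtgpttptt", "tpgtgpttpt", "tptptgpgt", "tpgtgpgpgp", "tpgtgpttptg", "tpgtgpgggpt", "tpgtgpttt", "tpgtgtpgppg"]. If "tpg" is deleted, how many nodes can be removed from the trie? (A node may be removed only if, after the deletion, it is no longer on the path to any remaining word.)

After clearing the end-marker at "tpg", prune upward until reaching a node still needed by another word.
Every node on "tpg" is still needed (e.g. by "tpgtgpggg"), so nothing is freed.
Nodes removed: 0

0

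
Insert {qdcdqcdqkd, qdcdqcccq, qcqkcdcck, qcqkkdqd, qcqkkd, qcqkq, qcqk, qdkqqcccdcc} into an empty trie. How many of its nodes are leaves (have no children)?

6

Leaves are exactly the stored words that no other stored word extends.
Those words: "qcqkcdcck", "qcqkkdqd", "qcqkq", "qdcdqcccq", "qdcdqcdqkd", "qdkqqcccdcc"
Leaf count: 6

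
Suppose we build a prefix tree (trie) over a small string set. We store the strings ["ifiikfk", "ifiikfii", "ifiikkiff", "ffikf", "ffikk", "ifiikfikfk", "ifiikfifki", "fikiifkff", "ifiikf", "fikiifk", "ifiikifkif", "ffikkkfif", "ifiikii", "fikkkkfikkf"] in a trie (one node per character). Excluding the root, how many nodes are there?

For each word, the new-node count is its length minus the longest prefix already in the trie:
  "ifiikfk" → 7 new (i, f, i, i, k, f, k)
  "ifiikfii" → prefix "ifiikf" already present; 2 new (i, i)
  "ifiikkiff" → prefix "ifiik" already present; 4 new (k, i, f, f)
  "ffikf" → 5 new (f, f, i, k, f)
  "ffikk" → prefix "ffik" already present; 1 new (k)
  "ifiikfikfk" → prefix "ifiikfi" already present; 3 new (k, f, k)
  "ifiikfifki" → prefix "ifiikfi" already present; 3 new (f, k, i)
  "fikiifkff" → prefix "f" already present; 8 new (i, k, i, i, f, k, f, f)
  "ifiikf" → prefix "ifiikf" already present; 0 new (none)
  "fikiifk" → prefix "fikiifk" already present; 0 new (none)
  "ifiikifkif" → prefix "ifiik" already present; 5 new (i, f, k, i, f)
  "ffikkkfif" → prefix "ffikk" already present; 4 new (k, f, i, f)
  "ifiikii" → prefix "ifiiki" already present; 1 new (i)
  "fikkkkfikkf" → prefix "fik" already present; 8 new (k, k, k, f, i, k, k, f)
Total nodes = 7 + 2 + 4 + 5 + 1 + 3 + 3 + 8 + 0 + 0 + 5 + 4 + 1 + 8 = 51

51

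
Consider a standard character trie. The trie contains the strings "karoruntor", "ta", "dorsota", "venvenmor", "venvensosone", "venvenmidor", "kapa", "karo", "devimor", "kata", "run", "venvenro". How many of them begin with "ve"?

Walk to "ve"; the words in its subtree are exactly those with that prefix.
Words under "ve": venvenmidor, venvenmor, venvenro, venvensosone
Count: 4

4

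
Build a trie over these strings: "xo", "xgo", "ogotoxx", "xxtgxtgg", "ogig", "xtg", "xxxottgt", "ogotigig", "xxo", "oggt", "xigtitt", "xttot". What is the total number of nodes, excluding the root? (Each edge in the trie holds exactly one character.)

44

Insert word by word; a character creates a node only if that edge doesn't already exist:
  "xo" → 2 new (x, o)
  "xgo" → prefix "x" already present; 2 new (g, o)
  "ogotoxx" → 7 new (o, g, o, t, o, x, x)
  "xxtgxtgg" → prefix "x" already present; 7 new (x, t, g, x, t, g, g)
  "ogig" → prefix "og" already present; 2 new (i, g)
  "xtg" → prefix "x" already present; 2 new (t, g)
  "xxxottgt" → prefix "xx" already present; 6 new (x, o, t, t, g, t)
  "ogotigig" → prefix "ogot" already present; 4 new (i, g, i, g)
  "xxo" → prefix "xx" already present; 1 new (o)
  "oggt" → prefix "og" already present; 2 new (g, t)
  "xigtitt" → prefix "x" already present; 6 new (i, g, t, i, t, t)
  "xttot" → prefix "xt" already present; 3 new (t, o, t)
Total nodes = 2 + 2 + 7 + 7 + 2 + 2 + 6 + 4 + 1 + 2 + 6 + 3 = 44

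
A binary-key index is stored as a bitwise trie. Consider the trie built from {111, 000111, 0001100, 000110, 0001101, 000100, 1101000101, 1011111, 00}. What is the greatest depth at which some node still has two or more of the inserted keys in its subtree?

6

The deepest shared node is where two words last agree before diverging.
e.g. "000110" and "0001100" share the prefix "000110" of length 6; no pair shares a longer one.
Longest shared-prefix length: 6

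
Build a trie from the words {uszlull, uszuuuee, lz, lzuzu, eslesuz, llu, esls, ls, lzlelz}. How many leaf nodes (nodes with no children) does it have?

A leaf is a node with no children — equivalently, the end of a word that is not a proper prefix of any other stored word.
Those words: "eslesuz", "esls", "llu", "ls", "lzlelz", "lzuzu", "uszlull", "uszuuuee"
Leaf count: 8

8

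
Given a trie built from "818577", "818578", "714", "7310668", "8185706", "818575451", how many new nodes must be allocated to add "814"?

1

The longest prefix of "814" already in the trie is "81" (length 2).
So 3 − 2 = 1 new nodes.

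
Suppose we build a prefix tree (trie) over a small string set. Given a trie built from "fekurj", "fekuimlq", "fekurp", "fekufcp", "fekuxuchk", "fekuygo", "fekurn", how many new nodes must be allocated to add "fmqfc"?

"f" is already a path in the trie; the remaining "mqfc" must be added.
Each of the 4 remaining characters creates one node.

4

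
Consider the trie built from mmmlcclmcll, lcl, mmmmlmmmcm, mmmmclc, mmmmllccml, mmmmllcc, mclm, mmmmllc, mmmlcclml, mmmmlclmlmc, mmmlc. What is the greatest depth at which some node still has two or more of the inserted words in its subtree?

Equivalently: take the maximum, over all pairs, of their longest common prefix length.
"mmmlcclmcll" and "mmmlcclml" agree on "mmmlcclm" (8 characters) before diverging; nothing deeper is shared.
Longest shared-prefix length: 8

8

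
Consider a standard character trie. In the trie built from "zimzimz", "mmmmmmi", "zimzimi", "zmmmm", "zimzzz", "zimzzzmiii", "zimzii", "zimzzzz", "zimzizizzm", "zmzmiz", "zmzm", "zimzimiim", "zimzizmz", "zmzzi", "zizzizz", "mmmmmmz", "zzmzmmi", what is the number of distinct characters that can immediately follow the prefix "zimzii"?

The children of the "zimzii" node are the distinct next characters among strings starting with "zimzii".
No stored string extends past "zimzii".
That node has 0 child edges.

0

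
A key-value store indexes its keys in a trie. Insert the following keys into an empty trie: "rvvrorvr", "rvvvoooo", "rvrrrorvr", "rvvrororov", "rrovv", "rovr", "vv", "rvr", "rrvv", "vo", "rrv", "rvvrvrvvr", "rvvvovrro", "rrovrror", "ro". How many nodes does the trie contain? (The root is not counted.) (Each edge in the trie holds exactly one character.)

Trace insertions, counting only characters that open a new branch:
  "rvvrorvr" → 8 new (r, v, v, r, o, r, v, r)
  "rvvvoooo" → prefix "rvv" already present; 5 new (v, o, o, o, o)
  "rvrrrorvr" → prefix "rv" already present; 7 new (r, r, r, o, r, v, r)
  "rvvrororov" → prefix "rvvror" already present; 4 new (o, r, o, v)
  "rrovv" → prefix "r" already present; 4 new (r, o, v, v)
  "rovr" → prefix "r" already present; 3 new (o, v, r)
  "vv" → 2 new (v, v)
  "rvr" → prefix "rvr" already present; 0 new (none)
  "rrvv" → prefix "rr" already present; 2 new (v, v)
  "vo" → prefix "v" already present; 1 new (o)
  "rrv" → prefix "rrv" already present; 0 new (none)
  "rvvrvrvvr" → prefix "rvvr" already present; 5 new (v, r, v, v, r)
  "rvvvovrro" → prefix "rvvvo" already present; 4 new (v, r, r, o)
  "rrovrror" → prefix "rrov" already present; 4 new (r, r, o, r)
  "ro" → prefix "ro" already present; 0 new (none)
Total nodes = 8 + 5 + 7 + 4 + 4 + 3 + 2 + 0 + 2 + 1 + 0 + 5 + 4 + 4 + 0 = 49

49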